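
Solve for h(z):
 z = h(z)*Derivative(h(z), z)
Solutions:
 h(z) = -sqrt(C1 + z^2)
 h(z) = sqrt(C1 + z^2)


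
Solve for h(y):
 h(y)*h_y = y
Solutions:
 h(y) = -sqrt(C1 + y^2)
 h(y) = sqrt(C1 + y^2)


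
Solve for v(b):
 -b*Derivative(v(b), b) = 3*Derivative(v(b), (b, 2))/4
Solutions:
 v(b) = C1 + C2*erf(sqrt(6)*b/3)


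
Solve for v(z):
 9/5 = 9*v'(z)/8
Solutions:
 v(z) = C1 + 8*z/5


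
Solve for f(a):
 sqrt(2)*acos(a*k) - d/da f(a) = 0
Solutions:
 f(a) = C1 + sqrt(2)*Piecewise((a*acos(a*k) - sqrt(-a^2*k^2 + 1)/k, Ne(k, 0)), (pi*a/2, True))


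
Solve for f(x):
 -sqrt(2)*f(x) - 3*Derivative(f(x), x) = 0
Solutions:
 f(x) = C1*exp(-sqrt(2)*x/3)


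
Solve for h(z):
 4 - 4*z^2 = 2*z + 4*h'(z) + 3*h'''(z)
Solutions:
 h(z) = C1 + C2*sin(2*sqrt(3)*z/3) + C3*cos(2*sqrt(3)*z/3) - z^3/3 - z^2/4 + 5*z/2


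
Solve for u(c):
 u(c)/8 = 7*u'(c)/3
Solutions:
 u(c) = C1*exp(3*c/56)


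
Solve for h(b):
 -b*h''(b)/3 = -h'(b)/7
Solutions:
 h(b) = C1 + C2*b^(10/7)


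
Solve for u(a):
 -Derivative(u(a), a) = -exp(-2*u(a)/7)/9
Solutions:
 u(a) = 7*log(-sqrt(C1 + a)) - 7*log(21) + 7*log(14)/2
 u(a) = 7*log(C1 + a)/2 - 7*log(21) + 7*log(14)/2


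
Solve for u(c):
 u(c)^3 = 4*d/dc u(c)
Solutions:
 u(c) = -sqrt(2)*sqrt(-1/(C1 + c))
 u(c) = sqrt(2)*sqrt(-1/(C1 + c))


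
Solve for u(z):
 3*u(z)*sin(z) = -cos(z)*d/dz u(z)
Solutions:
 u(z) = C1*cos(z)^3


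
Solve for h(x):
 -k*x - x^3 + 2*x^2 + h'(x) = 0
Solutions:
 h(x) = C1 + k*x^2/2 + x^4/4 - 2*x^3/3


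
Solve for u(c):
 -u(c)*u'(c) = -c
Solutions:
 u(c) = -sqrt(C1 + c^2)
 u(c) = sqrt(C1 + c^2)


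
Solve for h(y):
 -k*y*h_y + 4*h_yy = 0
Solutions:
 h(y) = Piecewise((-sqrt(2)*sqrt(pi)*C1*erf(sqrt(2)*y*sqrt(-k)/4)/sqrt(-k) - C2, (k > 0) | (k < 0)), (-C1*y - C2, True))


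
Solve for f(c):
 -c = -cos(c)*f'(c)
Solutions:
 f(c) = C1 + Integral(c/cos(c), c)


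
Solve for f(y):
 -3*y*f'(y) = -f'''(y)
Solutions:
 f(y) = C1 + Integral(C2*airyai(3^(1/3)*y) + C3*airybi(3^(1/3)*y), y)


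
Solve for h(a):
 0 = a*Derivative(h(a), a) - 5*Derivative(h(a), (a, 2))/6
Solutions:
 h(a) = C1 + C2*erfi(sqrt(15)*a/5)


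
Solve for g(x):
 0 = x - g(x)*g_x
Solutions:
 g(x) = -sqrt(C1 + x^2)
 g(x) = sqrt(C1 + x^2)


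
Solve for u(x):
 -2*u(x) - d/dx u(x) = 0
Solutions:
 u(x) = C1*exp(-2*x)


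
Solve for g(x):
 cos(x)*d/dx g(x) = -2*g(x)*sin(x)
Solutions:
 g(x) = C1*cos(x)^2


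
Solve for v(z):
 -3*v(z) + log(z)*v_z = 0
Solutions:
 v(z) = C1*exp(3*li(z))


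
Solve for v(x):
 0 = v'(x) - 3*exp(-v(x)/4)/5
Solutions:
 v(x) = 4*log(C1 + 3*x/20)


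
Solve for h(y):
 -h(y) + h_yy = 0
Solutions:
 h(y) = C1*exp(-y) + C2*exp(y)


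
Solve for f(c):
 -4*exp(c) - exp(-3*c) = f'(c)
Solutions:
 f(c) = C1 - 4*exp(c) + exp(-3*c)/3


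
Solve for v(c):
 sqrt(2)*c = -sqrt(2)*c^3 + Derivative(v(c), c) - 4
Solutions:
 v(c) = C1 + sqrt(2)*c^4/4 + sqrt(2)*c^2/2 + 4*c


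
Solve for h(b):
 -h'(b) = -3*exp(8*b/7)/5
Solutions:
 h(b) = C1 + 21*exp(8*b/7)/40


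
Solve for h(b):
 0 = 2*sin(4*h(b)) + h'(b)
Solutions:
 h(b) = -acos((-C1 - exp(16*b))/(C1 - exp(16*b)))/4 + pi/2
 h(b) = acos((-C1 - exp(16*b))/(C1 - exp(16*b)))/4


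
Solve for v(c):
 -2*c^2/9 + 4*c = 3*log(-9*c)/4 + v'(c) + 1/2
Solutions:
 v(c) = C1 - 2*c^3/27 + 2*c^2 - 3*c*log(-c)/4 + c*(1 - 6*log(3))/4


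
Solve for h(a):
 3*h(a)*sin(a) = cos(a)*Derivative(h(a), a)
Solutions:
 h(a) = C1/cos(a)^3


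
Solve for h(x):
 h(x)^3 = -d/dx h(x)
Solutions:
 h(x) = -sqrt(2)*sqrt(-1/(C1 - x))/2
 h(x) = sqrt(2)*sqrt(-1/(C1 - x))/2


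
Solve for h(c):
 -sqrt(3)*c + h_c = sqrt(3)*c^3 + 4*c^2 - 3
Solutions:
 h(c) = C1 + sqrt(3)*c^4/4 + 4*c^3/3 + sqrt(3)*c^2/2 - 3*c


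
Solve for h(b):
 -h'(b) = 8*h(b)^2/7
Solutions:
 h(b) = 7/(C1 + 8*b)


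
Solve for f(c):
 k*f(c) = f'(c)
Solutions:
 f(c) = C1*exp(c*k)


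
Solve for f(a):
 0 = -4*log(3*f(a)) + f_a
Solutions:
 -Integral(1/(log(_y) + log(3)), (_y, f(a)))/4 = C1 - a


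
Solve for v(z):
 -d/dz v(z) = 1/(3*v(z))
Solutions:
 v(z) = -sqrt(C1 - 6*z)/3
 v(z) = sqrt(C1 - 6*z)/3


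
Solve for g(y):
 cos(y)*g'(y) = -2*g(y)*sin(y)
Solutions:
 g(y) = C1*cos(y)^2


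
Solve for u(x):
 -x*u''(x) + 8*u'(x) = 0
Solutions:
 u(x) = C1 + C2*x^9


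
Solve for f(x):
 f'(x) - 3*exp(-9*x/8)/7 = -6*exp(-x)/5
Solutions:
 f(x) = C1 + 6*exp(-x)/5 - 8*exp(-9*x/8)/21


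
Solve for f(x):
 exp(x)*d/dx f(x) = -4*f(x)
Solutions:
 f(x) = C1*exp(4*exp(-x))


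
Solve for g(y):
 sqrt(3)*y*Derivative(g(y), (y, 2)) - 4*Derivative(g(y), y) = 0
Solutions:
 g(y) = C1 + C2*y^(1 + 4*sqrt(3)/3)


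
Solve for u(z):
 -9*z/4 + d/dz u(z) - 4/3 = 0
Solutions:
 u(z) = C1 + 9*z^2/8 + 4*z/3


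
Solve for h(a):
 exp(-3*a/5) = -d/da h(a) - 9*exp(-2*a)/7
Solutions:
 h(a) = C1 + 9*exp(-2*a)/14 + 5*exp(-3*a/5)/3


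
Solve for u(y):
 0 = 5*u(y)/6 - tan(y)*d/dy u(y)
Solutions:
 u(y) = C1*sin(y)^(5/6)


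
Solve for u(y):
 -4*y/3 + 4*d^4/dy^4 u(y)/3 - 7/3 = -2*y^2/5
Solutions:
 u(y) = C1 + C2*y + C3*y^2 + C4*y^3 - y^6/1200 + y^5/120 + 7*y^4/96


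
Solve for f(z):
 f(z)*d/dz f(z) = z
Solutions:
 f(z) = -sqrt(C1 + z^2)
 f(z) = sqrt(C1 + z^2)


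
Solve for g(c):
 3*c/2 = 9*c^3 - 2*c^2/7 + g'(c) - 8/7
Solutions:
 g(c) = C1 - 9*c^4/4 + 2*c^3/21 + 3*c^2/4 + 8*c/7


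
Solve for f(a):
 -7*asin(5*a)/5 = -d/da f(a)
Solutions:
 f(a) = C1 + 7*a*asin(5*a)/5 + 7*sqrt(1 - 25*a^2)/25


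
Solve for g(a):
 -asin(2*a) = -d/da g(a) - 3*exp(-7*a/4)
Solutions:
 g(a) = C1 + a*asin(2*a) + sqrt(1 - 4*a^2)/2 + 12*exp(-7*a/4)/7


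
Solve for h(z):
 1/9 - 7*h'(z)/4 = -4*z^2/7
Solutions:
 h(z) = C1 + 16*z^3/147 + 4*z/63


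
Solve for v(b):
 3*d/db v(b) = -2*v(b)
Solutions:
 v(b) = C1*exp(-2*b/3)


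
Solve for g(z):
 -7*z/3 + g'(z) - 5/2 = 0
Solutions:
 g(z) = C1 + 7*z^2/6 + 5*z/2


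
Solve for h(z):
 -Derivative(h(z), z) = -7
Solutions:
 h(z) = C1 + 7*z


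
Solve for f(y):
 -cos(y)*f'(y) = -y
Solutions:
 f(y) = C1 + Integral(y/cos(y), y)


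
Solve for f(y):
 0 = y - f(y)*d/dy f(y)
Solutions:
 f(y) = -sqrt(C1 + y^2)
 f(y) = sqrt(C1 + y^2)


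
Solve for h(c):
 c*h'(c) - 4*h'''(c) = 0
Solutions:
 h(c) = C1 + Integral(C2*airyai(2^(1/3)*c/2) + C3*airybi(2^(1/3)*c/2), c)


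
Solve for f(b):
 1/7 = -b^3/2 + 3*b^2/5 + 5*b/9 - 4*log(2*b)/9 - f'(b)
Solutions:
 f(b) = C1 - b^4/8 + b^3/5 + 5*b^2/18 - 4*b*log(b)/9 - 4*b*log(2)/9 + 19*b/63


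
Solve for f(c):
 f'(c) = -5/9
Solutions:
 f(c) = C1 - 5*c/9


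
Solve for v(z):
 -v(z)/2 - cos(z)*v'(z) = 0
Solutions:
 v(z) = C1*(sin(z) - 1)^(1/4)/(sin(z) + 1)^(1/4)


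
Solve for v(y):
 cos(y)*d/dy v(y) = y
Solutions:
 v(y) = C1 + Integral(y/cos(y), y)


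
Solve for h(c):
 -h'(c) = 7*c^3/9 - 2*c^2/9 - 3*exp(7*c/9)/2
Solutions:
 h(c) = C1 - 7*c^4/36 + 2*c^3/27 + 27*exp(7*c/9)/14


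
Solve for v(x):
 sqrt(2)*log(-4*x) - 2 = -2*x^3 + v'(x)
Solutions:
 v(x) = C1 + x^4/2 + sqrt(2)*x*log(-x) + x*(-2 - sqrt(2) + 2*sqrt(2)*log(2))


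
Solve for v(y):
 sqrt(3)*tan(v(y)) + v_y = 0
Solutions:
 v(y) = pi - asin(C1*exp(-sqrt(3)*y))
 v(y) = asin(C1*exp(-sqrt(3)*y))


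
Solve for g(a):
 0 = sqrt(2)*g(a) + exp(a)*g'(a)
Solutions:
 g(a) = C1*exp(sqrt(2)*exp(-a))


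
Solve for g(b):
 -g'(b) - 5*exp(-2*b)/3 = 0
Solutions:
 g(b) = C1 + 5*exp(-2*b)/6


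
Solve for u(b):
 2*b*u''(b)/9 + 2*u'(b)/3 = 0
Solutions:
 u(b) = C1 + C2/b^2


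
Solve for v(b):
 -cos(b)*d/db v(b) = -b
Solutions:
 v(b) = C1 + Integral(b/cos(b), b)


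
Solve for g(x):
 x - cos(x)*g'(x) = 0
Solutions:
 g(x) = C1 + Integral(x/cos(x), x)


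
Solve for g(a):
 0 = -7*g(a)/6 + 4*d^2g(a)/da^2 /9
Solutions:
 g(a) = C1*exp(-sqrt(42)*a/4) + C2*exp(sqrt(42)*a/4)


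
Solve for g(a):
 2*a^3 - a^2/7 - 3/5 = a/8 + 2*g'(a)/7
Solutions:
 g(a) = C1 + 7*a^4/4 - a^3/6 - 7*a^2/32 - 21*a/10


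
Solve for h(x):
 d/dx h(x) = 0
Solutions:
 h(x) = C1


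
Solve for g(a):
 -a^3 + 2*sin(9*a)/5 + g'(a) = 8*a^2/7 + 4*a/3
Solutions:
 g(a) = C1 + a^4/4 + 8*a^3/21 + 2*a^2/3 + 2*cos(9*a)/45


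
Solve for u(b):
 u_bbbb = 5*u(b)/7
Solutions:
 u(b) = C1*exp(-5^(1/4)*7^(3/4)*b/7) + C2*exp(5^(1/4)*7^(3/4)*b/7) + C3*sin(5^(1/4)*7^(3/4)*b/7) + C4*cos(5^(1/4)*7^(3/4)*b/7)


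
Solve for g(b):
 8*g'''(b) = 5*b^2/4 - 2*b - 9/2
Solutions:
 g(b) = C1 + C2*b + C3*b^2 + b^5/384 - b^4/96 - 3*b^3/32


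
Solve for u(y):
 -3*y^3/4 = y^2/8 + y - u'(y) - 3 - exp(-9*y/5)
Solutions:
 u(y) = C1 + 3*y^4/16 + y^3/24 + y^2/2 - 3*y + 5*exp(-9*y/5)/9


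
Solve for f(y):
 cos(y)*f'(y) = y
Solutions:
 f(y) = C1 + Integral(y/cos(y), y)


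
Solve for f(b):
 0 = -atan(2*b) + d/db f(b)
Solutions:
 f(b) = C1 + b*atan(2*b) - log(4*b^2 + 1)/4


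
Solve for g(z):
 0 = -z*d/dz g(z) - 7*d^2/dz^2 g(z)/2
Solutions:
 g(z) = C1 + C2*erf(sqrt(7)*z/7)


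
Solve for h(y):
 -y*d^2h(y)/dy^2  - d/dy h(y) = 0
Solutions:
 h(y) = C1 + C2*log(y)


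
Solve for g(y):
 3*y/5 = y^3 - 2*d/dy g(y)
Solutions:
 g(y) = C1 + y^4/8 - 3*y^2/20


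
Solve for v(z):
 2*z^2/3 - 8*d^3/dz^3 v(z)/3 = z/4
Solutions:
 v(z) = C1 + C2*z + C3*z^2 + z^5/240 - z^4/256


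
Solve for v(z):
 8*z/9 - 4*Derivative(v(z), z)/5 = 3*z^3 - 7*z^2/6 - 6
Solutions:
 v(z) = C1 - 15*z^4/16 + 35*z^3/72 + 5*z^2/9 + 15*z/2


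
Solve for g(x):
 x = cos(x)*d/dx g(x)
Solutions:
 g(x) = C1 + Integral(x/cos(x), x)


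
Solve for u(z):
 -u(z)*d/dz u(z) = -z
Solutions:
 u(z) = -sqrt(C1 + z^2)
 u(z) = sqrt(C1 + z^2)


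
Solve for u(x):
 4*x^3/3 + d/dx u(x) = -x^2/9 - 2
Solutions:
 u(x) = C1 - x^4/3 - x^3/27 - 2*x


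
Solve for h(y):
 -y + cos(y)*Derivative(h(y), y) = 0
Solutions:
 h(y) = C1 + Integral(y/cos(y), y)


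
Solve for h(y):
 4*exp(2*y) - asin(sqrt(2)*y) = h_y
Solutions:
 h(y) = C1 - y*asin(sqrt(2)*y) - sqrt(2)*sqrt(1 - 2*y^2)/2 + 2*exp(2*y)


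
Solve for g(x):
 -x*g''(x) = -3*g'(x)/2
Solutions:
 g(x) = C1 + C2*x^(5/2)


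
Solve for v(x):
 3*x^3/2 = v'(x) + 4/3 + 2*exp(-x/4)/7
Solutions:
 v(x) = C1 + 3*x^4/8 - 4*x/3 + 8*exp(-x/4)/7


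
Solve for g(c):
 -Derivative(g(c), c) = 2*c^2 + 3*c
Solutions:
 g(c) = C1 - 2*c^3/3 - 3*c^2/2


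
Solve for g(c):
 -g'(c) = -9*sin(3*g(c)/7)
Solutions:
 -9*c + 7*log(cos(3*g(c)/7) - 1)/6 - 7*log(cos(3*g(c)/7) + 1)/6 = C1


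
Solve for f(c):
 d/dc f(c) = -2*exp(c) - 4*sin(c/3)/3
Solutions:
 f(c) = C1 - 2*exp(c) + 4*cos(c/3)


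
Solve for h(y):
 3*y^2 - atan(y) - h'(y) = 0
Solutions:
 h(y) = C1 + y^3 - y*atan(y) + log(y^2 + 1)/2


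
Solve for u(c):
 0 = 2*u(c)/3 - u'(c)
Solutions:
 u(c) = C1*exp(2*c/3)


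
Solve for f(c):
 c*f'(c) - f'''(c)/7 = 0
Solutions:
 f(c) = C1 + Integral(C2*airyai(7^(1/3)*c) + C3*airybi(7^(1/3)*c), c)


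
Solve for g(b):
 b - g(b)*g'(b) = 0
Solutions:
 g(b) = -sqrt(C1 + b^2)
 g(b) = sqrt(C1 + b^2)


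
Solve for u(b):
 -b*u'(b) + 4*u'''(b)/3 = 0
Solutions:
 u(b) = C1 + Integral(C2*airyai(6^(1/3)*b/2) + C3*airybi(6^(1/3)*b/2), b)


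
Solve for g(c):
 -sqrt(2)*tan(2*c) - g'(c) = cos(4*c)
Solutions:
 g(c) = C1 + sqrt(2)*log(cos(2*c))/2 - sin(4*c)/4


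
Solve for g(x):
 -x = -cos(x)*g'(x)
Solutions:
 g(x) = C1 + Integral(x/cos(x), x)


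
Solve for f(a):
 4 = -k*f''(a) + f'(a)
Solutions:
 f(a) = C1 + C2*exp(a/k) + 4*a


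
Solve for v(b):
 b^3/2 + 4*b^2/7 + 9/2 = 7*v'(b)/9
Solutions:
 v(b) = C1 + 9*b^4/56 + 12*b^3/49 + 81*b/14


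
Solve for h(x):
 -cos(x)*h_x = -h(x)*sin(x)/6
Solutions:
 h(x) = C1/cos(x)^(1/6)


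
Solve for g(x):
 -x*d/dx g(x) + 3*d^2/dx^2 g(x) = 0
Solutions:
 g(x) = C1 + C2*erfi(sqrt(6)*x/6)


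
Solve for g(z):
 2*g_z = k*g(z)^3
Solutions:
 g(z) = -sqrt(-1/(C1 + k*z))
 g(z) = sqrt(-1/(C1 + k*z))


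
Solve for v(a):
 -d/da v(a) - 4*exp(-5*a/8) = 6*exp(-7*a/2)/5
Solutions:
 v(a) = C1 + 12*exp(-7*a/2)/35 + 32*exp(-5*a/8)/5


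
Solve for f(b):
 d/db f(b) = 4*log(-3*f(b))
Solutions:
 -Integral(1/(log(-_y) + log(3)), (_y, f(b)))/4 = C1 - b


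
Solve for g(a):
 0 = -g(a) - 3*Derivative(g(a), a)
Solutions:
 g(a) = C1*exp(-a/3)


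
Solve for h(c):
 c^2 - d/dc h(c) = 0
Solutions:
 h(c) = C1 + c^3/3


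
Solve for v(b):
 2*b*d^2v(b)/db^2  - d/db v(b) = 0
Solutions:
 v(b) = C1 + C2*b^(3/2)


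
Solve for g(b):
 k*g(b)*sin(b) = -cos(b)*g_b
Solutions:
 g(b) = C1*exp(k*log(cos(b)))


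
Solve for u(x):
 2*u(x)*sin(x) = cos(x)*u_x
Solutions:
 u(x) = C1/cos(x)^2


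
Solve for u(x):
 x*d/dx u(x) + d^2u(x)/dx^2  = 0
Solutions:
 u(x) = C1 + C2*erf(sqrt(2)*x/2)


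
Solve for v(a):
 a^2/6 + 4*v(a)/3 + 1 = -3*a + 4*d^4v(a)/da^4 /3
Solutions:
 v(a) = C1*exp(-a) + C2*exp(a) + C3*sin(a) + C4*cos(a) - a^2/8 - 9*a/4 - 3/4


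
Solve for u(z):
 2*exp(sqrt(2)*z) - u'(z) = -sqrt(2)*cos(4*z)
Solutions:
 u(z) = C1 + sqrt(2)*exp(sqrt(2)*z) + sqrt(2)*sin(4*z)/4


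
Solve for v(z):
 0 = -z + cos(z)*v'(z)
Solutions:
 v(z) = C1 + Integral(z/cos(z), z)


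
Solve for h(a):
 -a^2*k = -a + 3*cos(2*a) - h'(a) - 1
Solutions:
 h(a) = C1 + a^3*k/3 - a^2/2 - a + 3*sin(2*a)/2


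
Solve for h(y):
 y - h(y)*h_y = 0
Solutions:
 h(y) = -sqrt(C1 + y^2)
 h(y) = sqrt(C1 + y^2)


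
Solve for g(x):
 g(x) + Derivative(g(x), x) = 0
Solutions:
 g(x) = C1*exp(-x)


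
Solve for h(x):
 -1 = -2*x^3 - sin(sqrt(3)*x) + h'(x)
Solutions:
 h(x) = C1 + x^4/2 - x - sqrt(3)*cos(sqrt(3)*x)/3


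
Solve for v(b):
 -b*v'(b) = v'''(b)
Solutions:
 v(b) = C1 + Integral(C2*airyai(-b) + C3*airybi(-b), b)


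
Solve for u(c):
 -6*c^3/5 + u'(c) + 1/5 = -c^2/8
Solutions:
 u(c) = C1 + 3*c^4/10 - c^3/24 - c/5


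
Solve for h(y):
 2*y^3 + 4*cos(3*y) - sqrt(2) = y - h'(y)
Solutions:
 h(y) = C1 - y^4/2 + y^2/2 + sqrt(2)*y - 4*sin(3*y)/3


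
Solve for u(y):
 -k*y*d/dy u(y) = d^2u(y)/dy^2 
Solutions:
 u(y) = Piecewise((-sqrt(2)*sqrt(pi)*C1*erf(sqrt(2)*sqrt(k)*y/2)/(2*sqrt(k)) - C2, (k > 0) | (k < 0)), (-C1*y - C2, True))


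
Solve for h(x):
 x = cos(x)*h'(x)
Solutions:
 h(x) = C1 + Integral(x/cos(x), x)


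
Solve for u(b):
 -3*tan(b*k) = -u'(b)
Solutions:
 u(b) = C1 + 3*Piecewise((-log(cos(b*k))/k, Ne(k, 0)), (0, True))


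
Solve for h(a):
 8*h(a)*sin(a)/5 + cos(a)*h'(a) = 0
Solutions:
 h(a) = C1*cos(a)^(8/5)


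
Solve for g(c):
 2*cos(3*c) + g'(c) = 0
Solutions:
 g(c) = C1 - 2*sin(3*c)/3


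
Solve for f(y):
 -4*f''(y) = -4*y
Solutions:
 f(y) = C1 + C2*y + y^3/6


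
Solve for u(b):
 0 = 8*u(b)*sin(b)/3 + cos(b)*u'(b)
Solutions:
 u(b) = C1*cos(b)^(8/3)


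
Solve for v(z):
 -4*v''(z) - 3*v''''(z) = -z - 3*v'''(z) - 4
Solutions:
 v(z) = C1 + C2*z + z^3/24 + 19*z^2/32 + (C3*sin(sqrt(39)*z/6) + C4*cos(sqrt(39)*z/6))*exp(z/2)


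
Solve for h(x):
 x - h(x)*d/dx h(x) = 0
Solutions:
 h(x) = -sqrt(C1 + x^2)
 h(x) = sqrt(C1 + x^2)


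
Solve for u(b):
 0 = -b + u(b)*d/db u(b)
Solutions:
 u(b) = -sqrt(C1 + b^2)
 u(b) = sqrt(C1 + b^2)


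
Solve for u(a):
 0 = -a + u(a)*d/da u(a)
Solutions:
 u(a) = -sqrt(C1 + a^2)
 u(a) = sqrt(C1 + a^2)


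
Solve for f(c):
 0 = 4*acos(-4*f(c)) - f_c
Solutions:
 Integral(1/acos(-4*_y), (_y, f(c))) = C1 + 4*c


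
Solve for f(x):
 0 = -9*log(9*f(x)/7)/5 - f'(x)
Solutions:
 5*Integral(1/(log(_y) - log(7) + 2*log(3)), (_y, f(x)))/9 = C1 - x


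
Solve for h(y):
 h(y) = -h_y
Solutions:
 h(y) = C1*exp(-y)


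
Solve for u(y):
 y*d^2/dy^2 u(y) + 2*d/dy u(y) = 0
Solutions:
 u(y) = C1 + C2/y


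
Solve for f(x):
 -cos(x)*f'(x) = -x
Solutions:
 f(x) = C1 + Integral(x/cos(x), x)


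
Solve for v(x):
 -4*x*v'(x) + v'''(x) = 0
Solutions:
 v(x) = C1 + Integral(C2*airyai(2^(2/3)*x) + C3*airybi(2^(2/3)*x), x)


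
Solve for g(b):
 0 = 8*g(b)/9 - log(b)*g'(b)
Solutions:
 g(b) = C1*exp(8*li(b)/9)


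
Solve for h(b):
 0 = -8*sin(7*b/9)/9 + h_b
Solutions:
 h(b) = C1 - 8*cos(7*b/9)/7


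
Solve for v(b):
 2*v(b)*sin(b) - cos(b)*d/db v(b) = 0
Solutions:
 v(b) = C1/cos(b)^2


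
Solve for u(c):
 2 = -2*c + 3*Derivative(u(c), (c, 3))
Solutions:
 u(c) = C1 + C2*c + C3*c^2 + c^4/36 + c^3/9


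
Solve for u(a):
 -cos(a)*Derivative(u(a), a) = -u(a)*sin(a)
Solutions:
 u(a) = C1/cos(a)


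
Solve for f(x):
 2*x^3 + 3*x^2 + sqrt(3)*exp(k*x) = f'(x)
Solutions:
 f(x) = C1 + x^4/2 + x^3 + sqrt(3)*exp(k*x)/k


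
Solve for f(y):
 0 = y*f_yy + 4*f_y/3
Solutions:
 f(y) = C1 + C2/y^(1/3)


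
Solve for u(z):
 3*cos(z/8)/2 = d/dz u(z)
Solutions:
 u(z) = C1 + 12*sin(z/8)


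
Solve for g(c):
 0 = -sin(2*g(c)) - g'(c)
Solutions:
 g(c) = pi - acos((-C1 - exp(4*c))/(C1 - exp(4*c)))/2
 g(c) = acos((-C1 - exp(4*c))/(C1 - exp(4*c)))/2


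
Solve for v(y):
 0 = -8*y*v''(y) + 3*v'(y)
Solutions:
 v(y) = C1 + C2*y^(11/8)


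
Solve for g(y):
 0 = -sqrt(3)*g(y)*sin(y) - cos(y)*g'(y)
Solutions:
 g(y) = C1*cos(y)^(sqrt(3))


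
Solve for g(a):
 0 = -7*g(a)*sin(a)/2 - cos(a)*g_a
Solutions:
 g(a) = C1*cos(a)^(7/2)


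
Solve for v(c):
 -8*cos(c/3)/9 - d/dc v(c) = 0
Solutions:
 v(c) = C1 - 8*sin(c/3)/3


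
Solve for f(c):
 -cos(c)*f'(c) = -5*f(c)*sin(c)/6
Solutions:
 f(c) = C1/cos(c)^(5/6)


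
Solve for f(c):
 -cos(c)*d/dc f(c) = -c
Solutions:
 f(c) = C1 + Integral(c/cos(c), c)


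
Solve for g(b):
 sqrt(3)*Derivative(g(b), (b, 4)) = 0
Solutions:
 g(b) = C1 + C2*b + C3*b^2 + C4*b^3


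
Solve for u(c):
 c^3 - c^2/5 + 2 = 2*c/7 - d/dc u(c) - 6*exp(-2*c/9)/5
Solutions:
 u(c) = C1 - c^4/4 + c^3/15 + c^2/7 - 2*c + 27*exp(-2*c/9)/5


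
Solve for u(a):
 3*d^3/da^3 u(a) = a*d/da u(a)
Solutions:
 u(a) = C1 + Integral(C2*airyai(3^(2/3)*a/3) + C3*airybi(3^(2/3)*a/3), a)


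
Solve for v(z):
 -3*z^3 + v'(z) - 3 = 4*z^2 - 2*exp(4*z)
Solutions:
 v(z) = C1 + 3*z^4/4 + 4*z^3/3 + 3*z - exp(4*z)/2


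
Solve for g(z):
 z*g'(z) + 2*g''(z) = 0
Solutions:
 g(z) = C1 + C2*erf(z/2)


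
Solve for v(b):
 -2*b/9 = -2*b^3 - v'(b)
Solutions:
 v(b) = C1 - b^4/2 + b^2/9


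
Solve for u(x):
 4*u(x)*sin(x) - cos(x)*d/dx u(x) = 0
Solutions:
 u(x) = C1/cos(x)^4


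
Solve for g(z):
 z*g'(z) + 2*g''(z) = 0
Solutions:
 g(z) = C1 + C2*erf(z/2)


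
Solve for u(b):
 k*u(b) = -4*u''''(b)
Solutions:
 u(b) = C1*exp(-sqrt(2)*b*(-k)^(1/4)/2) + C2*exp(sqrt(2)*b*(-k)^(1/4)/2) + C3*exp(-sqrt(2)*I*b*(-k)^(1/4)/2) + C4*exp(sqrt(2)*I*b*(-k)^(1/4)/2)


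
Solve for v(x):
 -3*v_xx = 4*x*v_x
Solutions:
 v(x) = C1 + C2*erf(sqrt(6)*x/3)


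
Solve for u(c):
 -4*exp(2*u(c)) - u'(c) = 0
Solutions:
 u(c) = log(-sqrt(-1/(C1 - 4*c))) - log(2)/2
 u(c) = log(-1/(C1 - 4*c))/2 - log(2)/2


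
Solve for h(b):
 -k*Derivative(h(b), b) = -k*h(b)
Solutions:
 h(b) = C1*exp(b)


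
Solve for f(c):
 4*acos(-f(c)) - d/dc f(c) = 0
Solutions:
 Integral(1/acos(-_y), (_y, f(c))) = C1 + 4*c


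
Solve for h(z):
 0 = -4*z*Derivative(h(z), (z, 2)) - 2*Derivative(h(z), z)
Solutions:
 h(z) = C1 + C2*sqrt(z)


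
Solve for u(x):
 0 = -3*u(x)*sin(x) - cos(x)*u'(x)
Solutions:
 u(x) = C1*cos(x)^3


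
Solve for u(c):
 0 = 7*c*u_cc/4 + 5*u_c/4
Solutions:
 u(c) = C1 + C2*c^(2/7)


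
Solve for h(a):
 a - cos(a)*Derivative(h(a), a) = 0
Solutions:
 h(a) = C1 + Integral(a/cos(a), a)


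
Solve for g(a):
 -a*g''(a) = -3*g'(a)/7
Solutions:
 g(a) = C1 + C2*a^(10/7)


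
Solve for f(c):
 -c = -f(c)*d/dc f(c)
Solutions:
 f(c) = -sqrt(C1 + c^2)
 f(c) = sqrt(C1 + c^2)


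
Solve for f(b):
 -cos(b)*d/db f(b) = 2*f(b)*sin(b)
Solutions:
 f(b) = C1*cos(b)^2


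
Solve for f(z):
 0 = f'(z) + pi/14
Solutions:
 f(z) = C1 - pi*z/14


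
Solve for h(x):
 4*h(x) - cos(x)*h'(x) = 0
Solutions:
 h(x) = C1*(sin(x)^2 + 2*sin(x) + 1)/(sin(x)^2 - 2*sin(x) + 1)


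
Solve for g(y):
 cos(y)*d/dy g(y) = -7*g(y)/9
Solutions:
 g(y) = C1*(sin(y) - 1)^(7/18)/(sin(y) + 1)^(7/18)


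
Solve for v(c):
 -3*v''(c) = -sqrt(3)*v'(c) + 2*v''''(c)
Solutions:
 v(c) = C1 + C2*exp(2^(1/3)*3^(1/6)*c*(-3^(2/3)*(3 + sqrt(15))^(1/3) + 3*2^(1/3)/(3 + sqrt(15))^(1/3))/12)*sin(6^(1/3)*c*(6^(1/3)/(3 + sqrt(15))^(1/3) + (3 + sqrt(15))^(1/3))/4) + C3*exp(2^(1/3)*3^(1/6)*c*(-3^(2/3)*(3 + sqrt(15))^(1/3) + 3*2^(1/3)/(3 + sqrt(15))^(1/3))/12)*cos(6^(1/3)*c*(6^(1/3)/(3 + sqrt(15))^(1/3) + (3 + sqrt(15))^(1/3))/4) + C4*exp(-2^(1/3)*3^(1/6)*c*(-3^(2/3)*(3 + sqrt(15))^(1/3) + 3*2^(1/3)/(3 + sqrt(15))^(1/3))/6)


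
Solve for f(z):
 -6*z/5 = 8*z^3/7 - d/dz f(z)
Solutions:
 f(z) = C1 + 2*z^4/7 + 3*z^2/5


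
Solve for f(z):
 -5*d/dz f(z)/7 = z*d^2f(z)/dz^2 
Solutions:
 f(z) = C1 + C2*z^(2/7)


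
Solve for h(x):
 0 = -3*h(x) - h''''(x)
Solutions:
 h(x) = (C1*sin(sqrt(2)*3^(1/4)*x/2) + C2*cos(sqrt(2)*3^(1/4)*x/2))*exp(-sqrt(2)*3^(1/4)*x/2) + (C3*sin(sqrt(2)*3^(1/4)*x/2) + C4*cos(sqrt(2)*3^(1/4)*x/2))*exp(sqrt(2)*3^(1/4)*x/2)


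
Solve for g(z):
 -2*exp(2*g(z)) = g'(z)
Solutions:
 g(z) = log(-sqrt(-1/(C1 - 2*z))) - log(2)/2
 g(z) = log(-1/(C1 - 2*z))/2 - log(2)/2


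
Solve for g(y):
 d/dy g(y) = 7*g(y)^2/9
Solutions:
 g(y) = -9/(C1 + 7*y)


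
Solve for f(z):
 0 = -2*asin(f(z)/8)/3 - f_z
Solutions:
 Integral(1/asin(_y/8), (_y, f(z))) = C1 - 2*z/3


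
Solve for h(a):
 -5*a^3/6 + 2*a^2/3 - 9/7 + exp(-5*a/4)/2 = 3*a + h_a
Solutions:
 h(a) = C1 - 5*a^4/24 + 2*a^3/9 - 3*a^2/2 - 9*a/7 - 2*exp(-5*a/4)/5


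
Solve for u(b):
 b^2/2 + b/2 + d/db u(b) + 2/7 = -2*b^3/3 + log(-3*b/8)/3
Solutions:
 u(b) = C1 - b^4/6 - b^3/6 - b^2/4 + b*log(-b)/3 + b*(-log(2) - 13/21 + log(3)/3)


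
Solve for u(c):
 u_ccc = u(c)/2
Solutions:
 u(c) = C3*exp(2^(2/3)*c/2) + (C1*sin(2^(2/3)*sqrt(3)*c/4) + C2*cos(2^(2/3)*sqrt(3)*c/4))*exp(-2^(2/3)*c/4)


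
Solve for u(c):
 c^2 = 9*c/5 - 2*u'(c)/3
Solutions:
 u(c) = C1 - c^3/2 + 27*c^2/20


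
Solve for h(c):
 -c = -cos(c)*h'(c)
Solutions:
 h(c) = C1 + Integral(c/cos(c), c)


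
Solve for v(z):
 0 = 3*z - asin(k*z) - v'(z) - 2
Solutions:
 v(z) = C1 + 3*z^2/2 - 2*z - Piecewise((z*asin(k*z) + sqrt(-k^2*z^2 + 1)/k, Ne(k, 0)), (0, True))


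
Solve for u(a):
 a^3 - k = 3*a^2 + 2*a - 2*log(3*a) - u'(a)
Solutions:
 u(a) = C1 - a^4/4 + a^3 + a^2 + a*k - 2*a*log(a) - a*log(9) + 2*a


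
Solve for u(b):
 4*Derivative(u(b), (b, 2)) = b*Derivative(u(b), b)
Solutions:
 u(b) = C1 + C2*erfi(sqrt(2)*b/4)


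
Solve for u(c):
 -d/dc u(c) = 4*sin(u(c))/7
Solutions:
 4*c/7 + log(cos(u(c)) - 1)/2 - log(cos(u(c)) + 1)/2 = C1


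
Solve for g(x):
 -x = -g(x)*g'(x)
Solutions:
 g(x) = -sqrt(C1 + x^2)
 g(x) = sqrt(C1 + x^2)


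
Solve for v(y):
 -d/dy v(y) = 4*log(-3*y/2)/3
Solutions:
 v(y) = C1 - 4*y*log(-y)/3 + 4*y*(-log(3) + log(2) + 1)/3


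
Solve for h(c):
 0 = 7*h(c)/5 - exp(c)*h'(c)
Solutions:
 h(c) = C1*exp(-7*exp(-c)/5)


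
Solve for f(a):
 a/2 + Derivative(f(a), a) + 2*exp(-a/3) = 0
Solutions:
 f(a) = C1 - a^2/4 + 6*exp(-a/3)


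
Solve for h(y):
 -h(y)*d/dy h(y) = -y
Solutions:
 h(y) = -sqrt(C1 + y^2)
 h(y) = sqrt(C1 + y^2)


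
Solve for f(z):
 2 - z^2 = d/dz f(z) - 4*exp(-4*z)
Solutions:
 f(z) = C1 - z^3/3 + 2*z - exp(-4*z)


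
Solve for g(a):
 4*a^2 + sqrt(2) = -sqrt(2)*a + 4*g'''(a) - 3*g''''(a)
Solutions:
 g(a) = C1 + C2*a + C3*a^2 + C4*exp(4*a/3) + a^5/60 + a^4*(sqrt(2) + 6)/96 + a^3*(7*sqrt(2) + 18)/96


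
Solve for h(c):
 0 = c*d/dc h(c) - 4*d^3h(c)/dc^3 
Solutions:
 h(c) = C1 + Integral(C2*airyai(2^(1/3)*c/2) + C3*airybi(2^(1/3)*c/2), c)


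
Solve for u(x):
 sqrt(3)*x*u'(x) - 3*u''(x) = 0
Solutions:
 u(x) = C1 + C2*erfi(sqrt(2)*3^(3/4)*x/6)


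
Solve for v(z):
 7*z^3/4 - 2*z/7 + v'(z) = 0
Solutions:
 v(z) = C1 - 7*z^4/16 + z^2/7


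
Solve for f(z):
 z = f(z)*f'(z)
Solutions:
 f(z) = -sqrt(C1 + z^2)
 f(z) = sqrt(C1 + z^2)


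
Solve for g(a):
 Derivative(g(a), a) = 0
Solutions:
 g(a) = C1


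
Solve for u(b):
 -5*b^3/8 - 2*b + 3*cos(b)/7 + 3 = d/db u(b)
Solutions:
 u(b) = C1 - 5*b^4/32 - b^2 + 3*b + 3*sin(b)/7


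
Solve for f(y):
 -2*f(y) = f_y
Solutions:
 f(y) = C1*exp(-2*y)


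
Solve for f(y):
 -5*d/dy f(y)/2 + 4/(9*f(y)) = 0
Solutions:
 f(y) = -sqrt(C1 + 80*y)/15
 f(y) = sqrt(C1 + 80*y)/15


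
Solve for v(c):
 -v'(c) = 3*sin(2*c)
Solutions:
 v(c) = C1 + 3*cos(2*c)/2


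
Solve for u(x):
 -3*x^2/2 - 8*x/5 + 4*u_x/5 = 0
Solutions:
 u(x) = C1 + 5*x^3/8 + x^2


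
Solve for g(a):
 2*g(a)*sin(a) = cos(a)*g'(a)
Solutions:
 g(a) = C1/cos(a)^2


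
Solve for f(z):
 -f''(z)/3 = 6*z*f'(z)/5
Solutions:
 f(z) = C1 + C2*erf(3*sqrt(5)*z/5)


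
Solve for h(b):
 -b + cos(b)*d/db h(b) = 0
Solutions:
 h(b) = C1 + Integral(b/cos(b), b)


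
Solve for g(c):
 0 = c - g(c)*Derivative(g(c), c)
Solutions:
 g(c) = -sqrt(C1 + c^2)
 g(c) = sqrt(C1 + c^2)


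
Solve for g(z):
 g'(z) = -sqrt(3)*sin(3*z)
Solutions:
 g(z) = C1 + sqrt(3)*cos(3*z)/3


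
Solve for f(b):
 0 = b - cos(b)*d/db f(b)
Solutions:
 f(b) = C1 + Integral(b/cos(b), b)


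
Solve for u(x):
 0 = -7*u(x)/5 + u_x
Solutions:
 u(x) = C1*exp(7*x/5)


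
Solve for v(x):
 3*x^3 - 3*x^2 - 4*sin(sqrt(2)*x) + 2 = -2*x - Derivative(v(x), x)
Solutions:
 v(x) = C1 - 3*x^4/4 + x^3 - x^2 - 2*x - 2*sqrt(2)*cos(sqrt(2)*x)


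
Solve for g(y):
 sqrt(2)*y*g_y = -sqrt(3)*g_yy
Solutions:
 g(y) = C1 + C2*erf(6^(3/4)*y/6)


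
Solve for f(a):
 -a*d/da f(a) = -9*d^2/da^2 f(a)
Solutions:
 f(a) = C1 + C2*erfi(sqrt(2)*a/6)


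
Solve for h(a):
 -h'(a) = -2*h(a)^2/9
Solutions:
 h(a) = -9/(C1 + 2*a)


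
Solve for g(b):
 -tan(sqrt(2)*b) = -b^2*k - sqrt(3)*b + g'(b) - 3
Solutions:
 g(b) = C1 + b^3*k/3 + sqrt(3)*b^2/2 + 3*b + sqrt(2)*log(cos(sqrt(2)*b))/2


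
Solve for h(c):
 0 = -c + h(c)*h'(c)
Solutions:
 h(c) = -sqrt(C1 + c^2)
 h(c) = sqrt(C1 + c^2)


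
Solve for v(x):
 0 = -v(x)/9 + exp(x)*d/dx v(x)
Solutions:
 v(x) = C1*exp(-exp(-x)/9)


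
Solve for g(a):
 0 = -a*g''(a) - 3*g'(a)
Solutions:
 g(a) = C1 + C2/a^2


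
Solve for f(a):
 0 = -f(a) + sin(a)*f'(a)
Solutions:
 f(a) = C1*sqrt(cos(a) - 1)/sqrt(cos(a) + 1)


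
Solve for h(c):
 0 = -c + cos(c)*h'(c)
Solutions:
 h(c) = C1 + Integral(c/cos(c), c)


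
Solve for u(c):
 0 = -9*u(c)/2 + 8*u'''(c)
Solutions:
 u(c) = C3*exp(6^(2/3)*c/4) + (C1*sin(3*2^(2/3)*3^(1/6)*c/8) + C2*cos(3*2^(2/3)*3^(1/6)*c/8))*exp(-6^(2/3)*c/8)


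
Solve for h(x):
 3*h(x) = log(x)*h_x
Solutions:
 h(x) = C1*exp(3*li(x))


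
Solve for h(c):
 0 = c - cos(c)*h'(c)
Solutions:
 h(c) = C1 + Integral(c/cos(c), c)


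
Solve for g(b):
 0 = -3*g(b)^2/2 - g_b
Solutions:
 g(b) = 2/(C1 + 3*b)


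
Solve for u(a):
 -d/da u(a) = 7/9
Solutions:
 u(a) = C1 - 7*a/9


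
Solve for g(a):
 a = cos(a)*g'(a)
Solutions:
 g(a) = C1 + Integral(a/cos(a), a)


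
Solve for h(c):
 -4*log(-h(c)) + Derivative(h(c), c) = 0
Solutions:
 -li(-h(c)) = C1 + 4*c


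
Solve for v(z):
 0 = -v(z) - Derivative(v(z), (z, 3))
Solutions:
 v(z) = C3*exp(-z) + (C1*sin(sqrt(3)*z/2) + C2*cos(sqrt(3)*z/2))*exp(z/2)


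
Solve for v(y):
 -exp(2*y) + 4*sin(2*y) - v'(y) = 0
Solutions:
 v(y) = C1 - exp(2*y)/2 - 2*cos(2*y)


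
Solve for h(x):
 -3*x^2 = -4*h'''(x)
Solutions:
 h(x) = C1 + C2*x + C3*x^2 + x^5/80


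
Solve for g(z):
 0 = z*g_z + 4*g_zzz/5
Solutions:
 g(z) = C1 + Integral(C2*airyai(-10^(1/3)*z/2) + C3*airybi(-10^(1/3)*z/2), z)


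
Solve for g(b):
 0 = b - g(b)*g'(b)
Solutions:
 g(b) = -sqrt(C1 + b^2)
 g(b) = sqrt(C1 + b^2)


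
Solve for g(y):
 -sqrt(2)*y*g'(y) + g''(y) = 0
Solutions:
 g(y) = C1 + C2*erfi(2^(3/4)*y/2)


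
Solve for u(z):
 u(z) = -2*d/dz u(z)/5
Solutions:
 u(z) = C1*exp(-5*z/2)


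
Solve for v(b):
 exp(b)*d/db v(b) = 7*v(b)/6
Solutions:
 v(b) = C1*exp(-7*exp(-b)/6)


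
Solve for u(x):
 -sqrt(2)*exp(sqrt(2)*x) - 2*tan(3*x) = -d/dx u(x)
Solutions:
 u(x) = C1 + exp(sqrt(2)*x) - 2*log(cos(3*x))/3


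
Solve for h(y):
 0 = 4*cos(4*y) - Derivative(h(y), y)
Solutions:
 h(y) = C1 + sin(4*y)


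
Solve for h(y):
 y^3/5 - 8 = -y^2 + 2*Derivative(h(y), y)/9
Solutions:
 h(y) = C1 + 9*y^4/40 + 3*y^3/2 - 36*y


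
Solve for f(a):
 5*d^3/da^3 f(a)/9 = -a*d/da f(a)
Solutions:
 f(a) = C1 + Integral(C2*airyai(-15^(2/3)*a/5) + C3*airybi(-15^(2/3)*a/5), a)


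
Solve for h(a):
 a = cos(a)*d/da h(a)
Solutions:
 h(a) = C1 + Integral(a/cos(a), a)


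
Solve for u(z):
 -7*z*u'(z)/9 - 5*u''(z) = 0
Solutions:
 u(z) = C1 + C2*erf(sqrt(70)*z/30)


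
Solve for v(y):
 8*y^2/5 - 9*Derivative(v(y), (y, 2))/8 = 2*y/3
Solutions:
 v(y) = C1 + C2*y + 16*y^4/135 - 8*y^3/81


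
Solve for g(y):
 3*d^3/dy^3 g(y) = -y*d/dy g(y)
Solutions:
 g(y) = C1 + Integral(C2*airyai(-3^(2/3)*y/3) + C3*airybi(-3^(2/3)*y/3), y)


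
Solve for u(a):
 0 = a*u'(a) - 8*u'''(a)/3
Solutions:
 u(a) = C1 + Integral(C2*airyai(3^(1/3)*a/2) + C3*airybi(3^(1/3)*a/2), a)


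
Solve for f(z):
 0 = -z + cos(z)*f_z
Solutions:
 f(z) = C1 + Integral(z/cos(z), z)


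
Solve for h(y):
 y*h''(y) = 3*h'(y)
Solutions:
 h(y) = C1 + C2*y^4


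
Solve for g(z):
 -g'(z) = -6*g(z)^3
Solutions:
 g(z) = -sqrt(2)*sqrt(-1/(C1 + 6*z))/2
 g(z) = sqrt(2)*sqrt(-1/(C1 + 6*z))/2


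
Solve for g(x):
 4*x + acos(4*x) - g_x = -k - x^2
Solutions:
 g(x) = C1 + k*x + x^3/3 + 2*x^2 + x*acos(4*x) - sqrt(1 - 16*x^2)/4


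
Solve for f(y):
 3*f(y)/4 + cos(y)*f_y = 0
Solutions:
 f(y) = C1*(sin(y) - 1)^(3/8)/(sin(y) + 1)^(3/8)


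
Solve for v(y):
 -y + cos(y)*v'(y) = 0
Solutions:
 v(y) = C1 + Integral(y/cos(y), y)


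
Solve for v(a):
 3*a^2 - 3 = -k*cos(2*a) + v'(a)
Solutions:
 v(a) = C1 + a^3 - 3*a + k*sin(2*a)/2


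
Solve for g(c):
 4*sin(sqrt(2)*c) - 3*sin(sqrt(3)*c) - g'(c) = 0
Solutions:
 g(c) = C1 - 2*sqrt(2)*cos(sqrt(2)*c) + sqrt(3)*cos(sqrt(3)*c)


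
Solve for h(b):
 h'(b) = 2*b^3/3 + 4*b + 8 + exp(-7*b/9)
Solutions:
 h(b) = C1 + b^4/6 + 2*b^2 + 8*b - 9*exp(-7*b/9)/7


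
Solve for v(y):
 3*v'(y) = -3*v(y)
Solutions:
 v(y) = C1*exp(-y)


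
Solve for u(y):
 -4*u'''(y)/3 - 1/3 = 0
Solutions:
 u(y) = C1 + C2*y + C3*y^2 - y^3/24


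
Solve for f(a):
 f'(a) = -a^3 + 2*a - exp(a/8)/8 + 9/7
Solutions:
 f(a) = C1 - a^4/4 + a^2 + 9*a/7 - exp(a)^(1/8)


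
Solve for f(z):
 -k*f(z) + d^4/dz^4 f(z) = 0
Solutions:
 f(z) = C1*exp(-k^(1/4)*z) + C2*exp(k^(1/4)*z) + C3*exp(-I*k^(1/4)*z) + C4*exp(I*k^(1/4)*z)


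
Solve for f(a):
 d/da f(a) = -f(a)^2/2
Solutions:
 f(a) = 2/(C1 + a)


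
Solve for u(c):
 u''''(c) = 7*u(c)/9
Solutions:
 u(c) = C1*exp(-sqrt(3)*7^(1/4)*c/3) + C2*exp(sqrt(3)*7^(1/4)*c/3) + C3*sin(sqrt(3)*7^(1/4)*c/3) + C4*cos(sqrt(3)*7^(1/4)*c/3)


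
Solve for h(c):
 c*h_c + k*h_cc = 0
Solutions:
 h(c) = C1 + C2*sqrt(k)*erf(sqrt(2)*c*sqrt(1/k)/2)


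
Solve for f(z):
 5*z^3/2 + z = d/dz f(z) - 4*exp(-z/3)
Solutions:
 f(z) = C1 + 5*z^4/8 + z^2/2 - 12*exp(-z/3)


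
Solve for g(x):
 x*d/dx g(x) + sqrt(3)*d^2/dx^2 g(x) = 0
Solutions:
 g(x) = C1 + C2*erf(sqrt(2)*3^(3/4)*x/6)


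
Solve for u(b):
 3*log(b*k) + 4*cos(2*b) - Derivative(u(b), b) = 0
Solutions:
 u(b) = C1 + 3*b*log(b*k) - 3*b + 2*sin(2*b)


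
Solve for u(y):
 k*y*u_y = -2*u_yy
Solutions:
 u(y) = Piecewise((-sqrt(pi)*C1*erf(sqrt(k)*y/2)/sqrt(k) - C2, (k > 0) | (k < 0)), (-C1*y - C2, True))


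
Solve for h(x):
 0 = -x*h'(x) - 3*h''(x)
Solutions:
 h(x) = C1 + C2*erf(sqrt(6)*x/6)


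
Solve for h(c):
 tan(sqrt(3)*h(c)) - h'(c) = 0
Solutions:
 h(c) = sqrt(3)*(pi - asin(C1*exp(sqrt(3)*c)))/3
 h(c) = sqrt(3)*asin(C1*exp(sqrt(3)*c))/3


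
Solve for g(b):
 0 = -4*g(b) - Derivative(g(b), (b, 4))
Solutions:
 g(b) = (C1*sin(b) + C2*cos(b))*exp(-b) + (C3*sin(b) + C4*cos(b))*exp(b)


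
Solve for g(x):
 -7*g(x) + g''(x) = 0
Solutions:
 g(x) = C1*exp(-sqrt(7)*x) + C2*exp(sqrt(7)*x)


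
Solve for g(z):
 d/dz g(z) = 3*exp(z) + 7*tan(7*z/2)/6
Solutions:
 g(z) = C1 + 3*exp(z) - log(cos(7*z/2))/3


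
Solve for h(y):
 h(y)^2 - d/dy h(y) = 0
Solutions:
 h(y) = -1/(C1 + y)


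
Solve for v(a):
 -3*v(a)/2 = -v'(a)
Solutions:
 v(a) = C1*exp(3*a/2)


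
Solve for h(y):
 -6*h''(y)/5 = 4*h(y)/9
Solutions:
 h(y) = C1*sin(sqrt(30)*y/9) + C2*cos(sqrt(30)*y/9)


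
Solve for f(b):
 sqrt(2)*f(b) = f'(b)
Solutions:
 f(b) = C1*exp(sqrt(2)*b)


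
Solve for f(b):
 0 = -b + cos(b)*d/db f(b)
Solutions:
 f(b) = C1 + Integral(b/cos(b), b)


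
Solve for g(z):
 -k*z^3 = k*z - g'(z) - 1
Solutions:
 g(z) = C1 + k*z^4/4 + k*z^2/2 - z


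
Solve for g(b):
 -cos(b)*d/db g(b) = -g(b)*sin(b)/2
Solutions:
 g(b) = C1/sqrt(cos(b))


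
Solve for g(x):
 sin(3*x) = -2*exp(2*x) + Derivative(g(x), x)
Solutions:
 g(x) = C1 + exp(2*x) - cos(3*x)/3


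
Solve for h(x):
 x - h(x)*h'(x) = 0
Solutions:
 h(x) = -sqrt(C1 + x^2)
 h(x) = sqrt(C1 + x^2)


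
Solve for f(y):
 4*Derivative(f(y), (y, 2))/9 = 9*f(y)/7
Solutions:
 f(y) = C1*exp(-9*sqrt(7)*y/14) + C2*exp(9*sqrt(7)*y/14)


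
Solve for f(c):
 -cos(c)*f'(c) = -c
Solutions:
 f(c) = C1 + Integral(c/cos(c), c)


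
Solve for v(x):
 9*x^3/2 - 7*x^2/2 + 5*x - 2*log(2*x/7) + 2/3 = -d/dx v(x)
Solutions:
 v(x) = C1 - 9*x^4/8 + 7*x^3/6 - 5*x^2/2 + 2*x*log(x) - 2*x*log(7) - 8*x/3 + 2*x*log(2)


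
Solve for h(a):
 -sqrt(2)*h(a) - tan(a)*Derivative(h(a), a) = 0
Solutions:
 h(a) = C1/sin(a)^(sqrt(2))


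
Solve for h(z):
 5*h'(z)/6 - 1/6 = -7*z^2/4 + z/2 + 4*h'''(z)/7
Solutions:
 h(z) = C1 + C2*exp(-sqrt(210)*z/12) + C3*exp(sqrt(210)*z/12) - 7*z^3/10 + 3*z^2/10 - 67*z/25


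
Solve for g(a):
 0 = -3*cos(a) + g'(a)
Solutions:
 g(a) = C1 + 3*sin(a)


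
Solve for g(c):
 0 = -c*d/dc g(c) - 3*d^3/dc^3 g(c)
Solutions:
 g(c) = C1 + Integral(C2*airyai(-3^(2/3)*c/3) + C3*airybi(-3^(2/3)*c/3), c)


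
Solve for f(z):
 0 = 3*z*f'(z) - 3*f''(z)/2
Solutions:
 f(z) = C1 + C2*erfi(z)


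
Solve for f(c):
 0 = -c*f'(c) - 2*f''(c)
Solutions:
 f(c) = C1 + C2*erf(c/2)


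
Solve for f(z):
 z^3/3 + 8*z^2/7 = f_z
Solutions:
 f(z) = C1 + z^4/12 + 8*z^3/21


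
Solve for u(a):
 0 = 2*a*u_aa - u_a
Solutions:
 u(a) = C1 + C2*a^(3/2)


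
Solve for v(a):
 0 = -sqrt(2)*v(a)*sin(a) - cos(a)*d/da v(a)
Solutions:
 v(a) = C1*cos(a)^(sqrt(2))


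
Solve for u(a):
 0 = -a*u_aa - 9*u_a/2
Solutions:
 u(a) = C1 + C2/a^(7/2)


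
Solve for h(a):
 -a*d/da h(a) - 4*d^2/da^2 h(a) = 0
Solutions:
 h(a) = C1 + C2*erf(sqrt(2)*a/4)


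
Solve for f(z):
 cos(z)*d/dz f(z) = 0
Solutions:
 f(z) = C1


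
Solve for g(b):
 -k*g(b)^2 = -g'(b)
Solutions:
 g(b) = -1/(C1 + b*k)


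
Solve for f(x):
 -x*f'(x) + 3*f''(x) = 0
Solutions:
 f(x) = C1 + C2*erfi(sqrt(6)*x/6)


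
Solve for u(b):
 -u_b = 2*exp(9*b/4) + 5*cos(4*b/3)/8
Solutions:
 u(b) = C1 - 8*exp(9*b/4)/9 - 15*sin(4*b/3)/32


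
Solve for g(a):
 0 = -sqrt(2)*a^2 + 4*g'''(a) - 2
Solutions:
 g(a) = C1 + C2*a + C3*a^2 + sqrt(2)*a^5/240 + a^3/12


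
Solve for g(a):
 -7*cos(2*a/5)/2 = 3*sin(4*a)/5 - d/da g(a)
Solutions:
 g(a) = C1 + 35*sin(2*a/5)/4 - 3*cos(4*a)/20


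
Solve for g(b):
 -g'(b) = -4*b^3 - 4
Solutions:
 g(b) = C1 + b^4 + 4*b


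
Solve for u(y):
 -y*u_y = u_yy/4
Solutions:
 u(y) = C1 + C2*erf(sqrt(2)*y)


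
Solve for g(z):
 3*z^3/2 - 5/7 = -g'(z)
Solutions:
 g(z) = C1 - 3*z^4/8 + 5*z/7


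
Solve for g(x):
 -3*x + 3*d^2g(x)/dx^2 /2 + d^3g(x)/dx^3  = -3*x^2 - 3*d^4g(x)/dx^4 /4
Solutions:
 g(x) = C1 + C2*x - x^4/6 + 7*x^3/9 - 5*x^2/9 + (C3*sin(sqrt(14)*x/3) + C4*cos(sqrt(14)*x/3))*exp(-2*x/3)


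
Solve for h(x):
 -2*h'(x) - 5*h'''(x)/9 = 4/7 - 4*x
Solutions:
 h(x) = C1 + C2*sin(3*sqrt(10)*x/5) + C3*cos(3*sqrt(10)*x/5) + x^2 - 2*x/7


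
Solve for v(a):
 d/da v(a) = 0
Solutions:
 v(a) = C1


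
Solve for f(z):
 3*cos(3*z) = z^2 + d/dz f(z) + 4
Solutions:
 f(z) = C1 - z^3/3 - 4*z + sin(3*z)


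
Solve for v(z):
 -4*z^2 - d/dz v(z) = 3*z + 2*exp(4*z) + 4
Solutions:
 v(z) = C1 - 4*z^3/3 - 3*z^2/2 - 4*z - exp(4*z)/2


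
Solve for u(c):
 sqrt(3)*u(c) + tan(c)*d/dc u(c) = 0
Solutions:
 u(c) = C1/sin(c)^(sqrt(3))


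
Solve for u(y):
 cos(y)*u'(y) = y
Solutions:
 u(y) = C1 + Integral(y/cos(y), y)


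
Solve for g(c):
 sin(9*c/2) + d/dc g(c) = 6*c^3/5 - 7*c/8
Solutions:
 g(c) = C1 + 3*c^4/10 - 7*c^2/16 + 2*cos(9*c/2)/9


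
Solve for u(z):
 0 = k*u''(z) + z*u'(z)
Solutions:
 u(z) = C1 + C2*sqrt(k)*erf(sqrt(2)*z*sqrt(1/k)/2)


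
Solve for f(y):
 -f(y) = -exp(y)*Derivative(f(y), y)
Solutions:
 f(y) = C1*exp(-exp(-y))


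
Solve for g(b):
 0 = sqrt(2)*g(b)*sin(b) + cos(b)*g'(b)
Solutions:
 g(b) = C1*cos(b)^(sqrt(2))


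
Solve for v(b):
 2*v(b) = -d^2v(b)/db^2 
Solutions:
 v(b) = C1*sin(sqrt(2)*b) + C2*cos(sqrt(2)*b)


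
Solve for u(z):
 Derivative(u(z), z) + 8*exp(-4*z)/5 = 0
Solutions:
 u(z) = C1 + 2*exp(-4*z)/5


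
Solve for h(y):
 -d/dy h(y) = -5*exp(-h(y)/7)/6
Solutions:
 h(y) = 7*log(C1 + 5*y/42)


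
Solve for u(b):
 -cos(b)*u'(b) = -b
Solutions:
 u(b) = C1 + Integral(b/cos(b), b)


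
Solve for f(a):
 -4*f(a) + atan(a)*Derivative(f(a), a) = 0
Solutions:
 f(a) = C1*exp(4*Integral(1/atan(a), a))


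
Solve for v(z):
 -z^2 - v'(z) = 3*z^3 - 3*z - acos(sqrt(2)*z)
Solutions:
 v(z) = C1 - 3*z^4/4 - z^3/3 + 3*z^2/2 + z*acos(sqrt(2)*z) - sqrt(2)*sqrt(1 - 2*z^2)/2


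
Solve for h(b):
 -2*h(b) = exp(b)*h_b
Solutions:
 h(b) = C1*exp(2*exp(-b))


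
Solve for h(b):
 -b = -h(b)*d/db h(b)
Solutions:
 h(b) = -sqrt(C1 + b^2)
 h(b) = sqrt(C1 + b^2)


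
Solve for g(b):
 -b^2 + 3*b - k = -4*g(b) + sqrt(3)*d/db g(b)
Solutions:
 g(b) = C1*exp(4*sqrt(3)*b/3) + b^2/4 - 3*b/4 + sqrt(3)*b/8 + k/4 - 3*sqrt(3)/16 + 3/32


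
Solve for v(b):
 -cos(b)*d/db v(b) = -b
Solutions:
 v(b) = C1 + Integral(b/cos(b), b)


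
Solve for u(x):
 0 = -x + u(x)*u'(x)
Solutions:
 u(x) = -sqrt(C1 + x^2)
 u(x) = sqrt(C1 + x^2)


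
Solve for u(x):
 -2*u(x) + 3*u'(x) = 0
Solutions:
 u(x) = C1*exp(2*x/3)


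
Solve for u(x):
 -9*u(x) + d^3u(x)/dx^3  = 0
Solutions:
 u(x) = C3*exp(3^(2/3)*x) + (C1*sin(3*3^(1/6)*x/2) + C2*cos(3*3^(1/6)*x/2))*exp(-3^(2/3)*x/2)


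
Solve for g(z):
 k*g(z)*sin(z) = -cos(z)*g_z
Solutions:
 g(z) = C1*exp(k*log(cos(z)))


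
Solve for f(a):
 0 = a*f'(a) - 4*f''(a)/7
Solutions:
 f(a) = C1 + C2*erfi(sqrt(14)*a/4)


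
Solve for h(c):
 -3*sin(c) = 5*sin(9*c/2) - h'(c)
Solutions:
 h(c) = C1 - 3*cos(c) - 10*cos(9*c/2)/9


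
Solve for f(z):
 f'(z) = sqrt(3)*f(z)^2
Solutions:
 f(z) = -1/(C1 + sqrt(3)*z)


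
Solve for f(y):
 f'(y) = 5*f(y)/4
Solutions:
 f(y) = C1*exp(5*y/4)


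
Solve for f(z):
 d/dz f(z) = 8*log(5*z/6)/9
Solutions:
 f(z) = C1 + 8*z*log(z)/9 - 8*z*log(6)/9 - 8*z/9 + 8*z*log(5)/9
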